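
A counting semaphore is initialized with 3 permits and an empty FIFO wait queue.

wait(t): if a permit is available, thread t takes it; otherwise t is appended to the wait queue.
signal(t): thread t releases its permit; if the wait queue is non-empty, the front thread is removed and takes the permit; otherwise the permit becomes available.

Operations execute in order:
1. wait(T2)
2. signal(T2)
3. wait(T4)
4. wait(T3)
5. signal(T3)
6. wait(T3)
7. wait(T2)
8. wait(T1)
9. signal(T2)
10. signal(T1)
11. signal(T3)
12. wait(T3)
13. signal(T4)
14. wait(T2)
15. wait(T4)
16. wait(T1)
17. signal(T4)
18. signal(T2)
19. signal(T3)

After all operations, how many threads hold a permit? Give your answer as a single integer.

Answer: 1

Derivation:
Step 1: wait(T2) -> count=2 queue=[] holders={T2}
Step 2: signal(T2) -> count=3 queue=[] holders={none}
Step 3: wait(T4) -> count=2 queue=[] holders={T4}
Step 4: wait(T3) -> count=1 queue=[] holders={T3,T4}
Step 5: signal(T3) -> count=2 queue=[] holders={T4}
Step 6: wait(T3) -> count=1 queue=[] holders={T3,T4}
Step 7: wait(T2) -> count=0 queue=[] holders={T2,T3,T4}
Step 8: wait(T1) -> count=0 queue=[T1] holders={T2,T3,T4}
Step 9: signal(T2) -> count=0 queue=[] holders={T1,T3,T4}
Step 10: signal(T1) -> count=1 queue=[] holders={T3,T4}
Step 11: signal(T3) -> count=2 queue=[] holders={T4}
Step 12: wait(T3) -> count=1 queue=[] holders={T3,T4}
Step 13: signal(T4) -> count=2 queue=[] holders={T3}
Step 14: wait(T2) -> count=1 queue=[] holders={T2,T3}
Step 15: wait(T4) -> count=0 queue=[] holders={T2,T3,T4}
Step 16: wait(T1) -> count=0 queue=[T1] holders={T2,T3,T4}
Step 17: signal(T4) -> count=0 queue=[] holders={T1,T2,T3}
Step 18: signal(T2) -> count=1 queue=[] holders={T1,T3}
Step 19: signal(T3) -> count=2 queue=[] holders={T1}
Final holders: {T1} -> 1 thread(s)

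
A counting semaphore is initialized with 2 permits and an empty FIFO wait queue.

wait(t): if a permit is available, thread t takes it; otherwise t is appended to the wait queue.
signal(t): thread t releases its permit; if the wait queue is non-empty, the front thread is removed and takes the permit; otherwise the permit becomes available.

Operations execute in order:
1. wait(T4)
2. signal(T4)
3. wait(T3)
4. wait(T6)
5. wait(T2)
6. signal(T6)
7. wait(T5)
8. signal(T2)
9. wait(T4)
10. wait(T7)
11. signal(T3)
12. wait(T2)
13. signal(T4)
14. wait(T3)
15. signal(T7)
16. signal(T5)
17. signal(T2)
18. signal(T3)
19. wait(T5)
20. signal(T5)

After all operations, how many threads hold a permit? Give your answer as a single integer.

Answer: 0

Derivation:
Step 1: wait(T4) -> count=1 queue=[] holders={T4}
Step 2: signal(T4) -> count=2 queue=[] holders={none}
Step 3: wait(T3) -> count=1 queue=[] holders={T3}
Step 4: wait(T6) -> count=0 queue=[] holders={T3,T6}
Step 5: wait(T2) -> count=0 queue=[T2] holders={T3,T6}
Step 6: signal(T6) -> count=0 queue=[] holders={T2,T3}
Step 7: wait(T5) -> count=0 queue=[T5] holders={T2,T3}
Step 8: signal(T2) -> count=0 queue=[] holders={T3,T5}
Step 9: wait(T4) -> count=0 queue=[T4] holders={T3,T5}
Step 10: wait(T7) -> count=0 queue=[T4,T7] holders={T3,T5}
Step 11: signal(T3) -> count=0 queue=[T7] holders={T4,T5}
Step 12: wait(T2) -> count=0 queue=[T7,T2] holders={T4,T5}
Step 13: signal(T4) -> count=0 queue=[T2] holders={T5,T7}
Step 14: wait(T3) -> count=0 queue=[T2,T3] holders={T5,T7}
Step 15: signal(T7) -> count=0 queue=[T3] holders={T2,T5}
Step 16: signal(T5) -> count=0 queue=[] holders={T2,T3}
Step 17: signal(T2) -> count=1 queue=[] holders={T3}
Step 18: signal(T3) -> count=2 queue=[] holders={none}
Step 19: wait(T5) -> count=1 queue=[] holders={T5}
Step 20: signal(T5) -> count=2 queue=[] holders={none}
Final holders: {none} -> 0 thread(s)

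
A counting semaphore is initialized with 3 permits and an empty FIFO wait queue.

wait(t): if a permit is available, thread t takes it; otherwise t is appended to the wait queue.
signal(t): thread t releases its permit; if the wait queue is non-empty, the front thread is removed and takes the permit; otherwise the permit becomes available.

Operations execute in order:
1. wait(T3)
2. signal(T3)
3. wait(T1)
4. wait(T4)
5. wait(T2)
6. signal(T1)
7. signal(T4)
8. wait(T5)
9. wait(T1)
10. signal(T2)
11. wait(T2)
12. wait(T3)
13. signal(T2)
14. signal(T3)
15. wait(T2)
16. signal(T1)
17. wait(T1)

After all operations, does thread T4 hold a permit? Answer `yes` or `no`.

Answer: no

Derivation:
Step 1: wait(T3) -> count=2 queue=[] holders={T3}
Step 2: signal(T3) -> count=3 queue=[] holders={none}
Step 3: wait(T1) -> count=2 queue=[] holders={T1}
Step 4: wait(T4) -> count=1 queue=[] holders={T1,T4}
Step 5: wait(T2) -> count=0 queue=[] holders={T1,T2,T4}
Step 6: signal(T1) -> count=1 queue=[] holders={T2,T4}
Step 7: signal(T4) -> count=2 queue=[] holders={T2}
Step 8: wait(T5) -> count=1 queue=[] holders={T2,T5}
Step 9: wait(T1) -> count=0 queue=[] holders={T1,T2,T5}
Step 10: signal(T2) -> count=1 queue=[] holders={T1,T5}
Step 11: wait(T2) -> count=0 queue=[] holders={T1,T2,T5}
Step 12: wait(T3) -> count=0 queue=[T3] holders={T1,T2,T5}
Step 13: signal(T2) -> count=0 queue=[] holders={T1,T3,T5}
Step 14: signal(T3) -> count=1 queue=[] holders={T1,T5}
Step 15: wait(T2) -> count=0 queue=[] holders={T1,T2,T5}
Step 16: signal(T1) -> count=1 queue=[] holders={T2,T5}
Step 17: wait(T1) -> count=0 queue=[] holders={T1,T2,T5}
Final holders: {T1,T2,T5} -> T4 not in holders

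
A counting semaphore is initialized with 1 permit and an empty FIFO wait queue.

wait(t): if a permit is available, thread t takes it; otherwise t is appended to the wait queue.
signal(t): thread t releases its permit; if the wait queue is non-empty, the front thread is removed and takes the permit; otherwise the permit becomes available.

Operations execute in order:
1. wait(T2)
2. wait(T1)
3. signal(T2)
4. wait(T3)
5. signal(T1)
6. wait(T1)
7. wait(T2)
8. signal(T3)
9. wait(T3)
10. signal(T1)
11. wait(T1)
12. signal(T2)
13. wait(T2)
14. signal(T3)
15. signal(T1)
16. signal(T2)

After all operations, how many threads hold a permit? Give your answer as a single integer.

Step 1: wait(T2) -> count=0 queue=[] holders={T2}
Step 2: wait(T1) -> count=0 queue=[T1] holders={T2}
Step 3: signal(T2) -> count=0 queue=[] holders={T1}
Step 4: wait(T3) -> count=0 queue=[T3] holders={T1}
Step 5: signal(T1) -> count=0 queue=[] holders={T3}
Step 6: wait(T1) -> count=0 queue=[T1] holders={T3}
Step 7: wait(T2) -> count=0 queue=[T1,T2] holders={T3}
Step 8: signal(T3) -> count=0 queue=[T2] holders={T1}
Step 9: wait(T3) -> count=0 queue=[T2,T3] holders={T1}
Step 10: signal(T1) -> count=0 queue=[T3] holders={T2}
Step 11: wait(T1) -> count=0 queue=[T3,T1] holders={T2}
Step 12: signal(T2) -> count=0 queue=[T1] holders={T3}
Step 13: wait(T2) -> count=0 queue=[T1,T2] holders={T3}
Step 14: signal(T3) -> count=0 queue=[T2] holders={T1}
Step 15: signal(T1) -> count=0 queue=[] holders={T2}
Step 16: signal(T2) -> count=1 queue=[] holders={none}
Final holders: {none} -> 0 thread(s)

Answer: 0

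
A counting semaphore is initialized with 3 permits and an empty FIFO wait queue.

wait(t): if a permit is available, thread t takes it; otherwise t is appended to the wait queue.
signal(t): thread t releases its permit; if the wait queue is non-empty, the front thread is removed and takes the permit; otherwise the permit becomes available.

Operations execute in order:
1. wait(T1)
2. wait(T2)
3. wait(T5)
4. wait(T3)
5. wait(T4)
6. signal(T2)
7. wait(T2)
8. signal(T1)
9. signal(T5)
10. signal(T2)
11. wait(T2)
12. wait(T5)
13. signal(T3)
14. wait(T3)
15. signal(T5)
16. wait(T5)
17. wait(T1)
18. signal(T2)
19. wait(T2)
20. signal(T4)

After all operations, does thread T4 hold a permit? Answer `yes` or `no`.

Step 1: wait(T1) -> count=2 queue=[] holders={T1}
Step 2: wait(T2) -> count=1 queue=[] holders={T1,T2}
Step 3: wait(T5) -> count=0 queue=[] holders={T1,T2,T5}
Step 4: wait(T3) -> count=0 queue=[T3] holders={T1,T2,T5}
Step 5: wait(T4) -> count=0 queue=[T3,T4] holders={T1,T2,T5}
Step 6: signal(T2) -> count=0 queue=[T4] holders={T1,T3,T5}
Step 7: wait(T2) -> count=0 queue=[T4,T2] holders={T1,T3,T5}
Step 8: signal(T1) -> count=0 queue=[T2] holders={T3,T4,T5}
Step 9: signal(T5) -> count=0 queue=[] holders={T2,T3,T4}
Step 10: signal(T2) -> count=1 queue=[] holders={T3,T4}
Step 11: wait(T2) -> count=0 queue=[] holders={T2,T3,T4}
Step 12: wait(T5) -> count=0 queue=[T5] holders={T2,T3,T4}
Step 13: signal(T3) -> count=0 queue=[] holders={T2,T4,T5}
Step 14: wait(T3) -> count=0 queue=[T3] holders={T2,T4,T5}
Step 15: signal(T5) -> count=0 queue=[] holders={T2,T3,T4}
Step 16: wait(T5) -> count=0 queue=[T5] holders={T2,T3,T4}
Step 17: wait(T1) -> count=0 queue=[T5,T1] holders={T2,T3,T4}
Step 18: signal(T2) -> count=0 queue=[T1] holders={T3,T4,T5}
Step 19: wait(T2) -> count=0 queue=[T1,T2] holders={T3,T4,T5}
Step 20: signal(T4) -> count=0 queue=[T2] holders={T1,T3,T5}
Final holders: {T1,T3,T5} -> T4 not in holders

Answer: no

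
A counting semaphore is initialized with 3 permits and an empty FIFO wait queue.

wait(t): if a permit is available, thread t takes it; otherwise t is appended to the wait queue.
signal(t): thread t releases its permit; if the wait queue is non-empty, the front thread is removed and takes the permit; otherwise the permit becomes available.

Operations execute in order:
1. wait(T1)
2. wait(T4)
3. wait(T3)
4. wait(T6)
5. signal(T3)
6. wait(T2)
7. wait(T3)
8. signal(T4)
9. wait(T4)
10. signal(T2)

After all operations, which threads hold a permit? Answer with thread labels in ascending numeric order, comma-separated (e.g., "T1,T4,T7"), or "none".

Answer: T1,T3,T6

Derivation:
Step 1: wait(T1) -> count=2 queue=[] holders={T1}
Step 2: wait(T4) -> count=1 queue=[] holders={T1,T4}
Step 3: wait(T3) -> count=0 queue=[] holders={T1,T3,T4}
Step 4: wait(T6) -> count=0 queue=[T6] holders={T1,T3,T4}
Step 5: signal(T3) -> count=0 queue=[] holders={T1,T4,T6}
Step 6: wait(T2) -> count=0 queue=[T2] holders={T1,T4,T6}
Step 7: wait(T3) -> count=0 queue=[T2,T3] holders={T1,T4,T6}
Step 8: signal(T4) -> count=0 queue=[T3] holders={T1,T2,T6}
Step 9: wait(T4) -> count=0 queue=[T3,T4] holders={T1,T2,T6}
Step 10: signal(T2) -> count=0 queue=[T4] holders={T1,T3,T6}
Final holders: T1,T3,T6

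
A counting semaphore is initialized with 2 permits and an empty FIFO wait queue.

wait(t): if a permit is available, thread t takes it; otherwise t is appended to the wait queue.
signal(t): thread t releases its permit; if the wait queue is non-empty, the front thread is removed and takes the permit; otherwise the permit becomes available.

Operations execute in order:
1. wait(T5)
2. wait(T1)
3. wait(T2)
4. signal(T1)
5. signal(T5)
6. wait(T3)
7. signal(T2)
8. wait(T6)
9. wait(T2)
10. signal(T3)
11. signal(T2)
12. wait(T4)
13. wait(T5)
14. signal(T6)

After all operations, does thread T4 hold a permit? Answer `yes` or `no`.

Step 1: wait(T5) -> count=1 queue=[] holders={T5}
Step 2: wait(T1) -> count=0 queue=[] holders={T1,T5}
Step 3: wait(T2) -> count=0 queue=[T2] holders={T1,T5}
Step 4: signal(T1) -> count=0 queue=[] holders={T2,T5}
Step 5: signal(T5) -> count=1 queue=[] holders={T2}
Step 6: wait(T3) -> count=0 queue=[] holders={T2,T3}
Step 7: signal(T2) -> count=1 queue=[] holders={T3}
Step 8: wait(T6) -> count=0 queue=[] holders={T3,T6}
Step 9: wait(T2) -> count=0 queue=[T2] holders={T3,T6}
Step 10: signal(T3) -> count=0 queue=[] holders={T2,T6}
Step 11: signal(T2) -> count=1 queue=[] holders={T6}
Step 12: wait(T4) -> count=0 queue=[] holders={T4,T6}
Step 13: wait(T5) -> count=0 queue=[T5] holders={T4,T6}
Step 14: signal(T6) -> count=0 queue=[] holders={T4,T5}
Final holders: {T4,T5} -> T4 in holders

Answer: yes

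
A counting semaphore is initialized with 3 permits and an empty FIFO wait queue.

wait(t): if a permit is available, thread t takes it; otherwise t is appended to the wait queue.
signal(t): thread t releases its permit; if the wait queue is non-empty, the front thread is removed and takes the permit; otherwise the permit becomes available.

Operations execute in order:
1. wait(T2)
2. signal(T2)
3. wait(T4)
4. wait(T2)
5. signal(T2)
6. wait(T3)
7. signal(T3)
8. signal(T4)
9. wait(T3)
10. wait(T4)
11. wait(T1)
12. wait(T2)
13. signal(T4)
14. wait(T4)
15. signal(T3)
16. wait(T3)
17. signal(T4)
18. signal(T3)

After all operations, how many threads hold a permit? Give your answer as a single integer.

Answer: 2

Derivation:
Step 1: wait(T2) -> count=2 queue=[] holders={T2}
Step 2: signal(T2) -> count=3 queue=[] holders={none}
Step 3: wait(T4) -> count=2 queue=[] holders={T4}
Step 4: wait(T2) -> count=1 queue=[] holders={T2,T4}
Step 5: signal(T2) -> count=2 queue=[] holders={T4}
Step 6: wait(T3) -> count=1 queue=[] holders={T3,T4}
Step 7: signal(T3) -> count=2 queue=[] holders={T4}
Step 8: signal(T4) -> count=3 queue=[] holders={none}
Step 9: wait(T3) -> count=2 queue=[] holders={T3}
Step 10: wait(T4) -> count=1 queue=[] holders={T3,T4}
Step 11: wait(T1) -> count=0 queue=[] holders={T1,T3,T4}
Step 12: wait(T2) -> count=0 queue=[T2] holders={T1,T3,T4}
Step 13: signal(T4) -> count=0 queue=[] holders={T1,T2,T3}
Step 14: wait(T4) -> count=0 queue=[T4] holders={T1,T2,T3}
Step 15: signal(T3) -> count=0 queue=[] holders={T1,T2,T4}
Step 16: wait(T3) -> count=0 queue=[T3] holders={T1,T2,T4}
Step 17: signal(T4) -> count=0 queue=[] holders={T1,T2,T3}
Step 18: signal(T3) -> count=1 queue=[] holders={T1,T2}
Final holders: {T1,T2} -> 2 thread(s)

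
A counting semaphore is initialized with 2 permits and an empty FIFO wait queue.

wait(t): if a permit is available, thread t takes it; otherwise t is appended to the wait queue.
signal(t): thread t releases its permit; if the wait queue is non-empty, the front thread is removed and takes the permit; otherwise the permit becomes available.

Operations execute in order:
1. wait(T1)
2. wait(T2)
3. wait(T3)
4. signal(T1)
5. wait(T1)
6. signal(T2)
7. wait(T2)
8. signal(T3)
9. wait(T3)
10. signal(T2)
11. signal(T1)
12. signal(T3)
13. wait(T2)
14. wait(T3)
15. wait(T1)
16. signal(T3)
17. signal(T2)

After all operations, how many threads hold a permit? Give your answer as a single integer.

Step 1: wait(T1) -> count=1 queue=[] holders={T1}
Step 2: wait(T2) -> count=0 queue=[] holders={T1,T2}
Step 3: wait(T3) -> count=0 queue=[T3] holders={T1,T2}
Step 4: signal(T1) -> count=0 queue=[] holders={T2,T3}
Step 5: wait(T1) -> count=0 queue=[T1] holders={T2,T3}
Step 6: signal(T2) -> count=0 queue=[] holders={T1,T3}
Step 7: wait(T2) -> count=0 queue=[T2] holders={T1,T3}
Step 8: signal(T3) -> count=0 queue=[] holders={T1,T2}
Step 9: wait(T3) -> count=0 queue=[T3] holders={T1,T2}
Step 10: signal(T2) -> count=0 queue=[] holders={T1,T3}
Step 11: signal(T1) -> count=1 queue=[] holders={T3}
Step 12: signal(T3) -> count=2 queue=[] holders={none}
Step 13: wait(T2) -> count=1 queue=[] holders={T2}
Step 14: wait(T3) -> count=0 queue=[] holders={T2,T3}
Step 15: wait(T1) -> count=0 queue=[T1] holders={T2,T3}
Step 16: signal(T3) -> count=0 queue=[] holders={T1,T2}
Step 17: signal(T2) -> count=1 queue=[] holders={T1}
Final holders: {T1} -> 1 thread(s)

Answer: 1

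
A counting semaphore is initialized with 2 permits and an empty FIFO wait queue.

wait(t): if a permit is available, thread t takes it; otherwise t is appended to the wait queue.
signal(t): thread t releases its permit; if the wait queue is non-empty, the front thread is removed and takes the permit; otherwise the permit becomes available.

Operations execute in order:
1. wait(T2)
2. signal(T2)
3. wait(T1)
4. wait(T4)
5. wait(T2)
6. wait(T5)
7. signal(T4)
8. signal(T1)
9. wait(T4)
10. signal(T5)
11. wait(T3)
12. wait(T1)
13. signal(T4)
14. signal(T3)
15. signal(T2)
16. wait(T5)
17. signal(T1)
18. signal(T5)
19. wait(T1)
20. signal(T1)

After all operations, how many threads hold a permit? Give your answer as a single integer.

Answer: 0

Derivation:
Step 1: wait(T2) -> count=1 queue=[] holders={T2}
Step 2: signal(T2) -> count=2 queue=[] holders={none}
Step 3: wait(T1) -> count=1 queue=[] holders={T1}
Step 4: wait(T4) -> count=0 queue=[] holders={T1,T4}
Step 5: wait(T2) -> count=0 queue=[T2] holders={T1,T4}
Step 6: wait(T5) -> count=0 queue=[T2,T5] holders={T1,T4}
Step 7: signal(T4) -> count=0 queue=[T5] holders={T1,T2}
Step 8: signal(T1) -> count=0 queue=[] holders={T2,T5}
Step 9: wait(T4) -> count=0 queue=[T4] holders={T2,T5}
Step 10: signal(T5) -> count=0 queue=[] holders={T2,T4}
Step 11: wait(T3) -> count=0 queue=[T3] holders={T2,T4}
Step 12: wait(T1) -> count=0 queue=[T3,T1] holders={T2,T4}
Step 13: signal(T4) -> count=0 queue=[T1] holders={T2,T3}
Step 14: signal(T3) -> count=0 queue=[] holders={T1,T2}
Step 15: signal(T2) -> count=1 queue=[] holders={T1}
Step 16: wait(T5) -> count=0 queue=[] holders={T1,T5}
Step 17: signal(T1) -> count=1 queue=[] holders={T5}
Step 18: signal(T5) -> count=2 queue=[] holders={none}
Step 19: wait(T1) -> count=1 queue=[] holders={T1}
Step 20: signal(T1) -> count=2 queue=[] holders={none}
Final holders: {none} -> 0 thread(s)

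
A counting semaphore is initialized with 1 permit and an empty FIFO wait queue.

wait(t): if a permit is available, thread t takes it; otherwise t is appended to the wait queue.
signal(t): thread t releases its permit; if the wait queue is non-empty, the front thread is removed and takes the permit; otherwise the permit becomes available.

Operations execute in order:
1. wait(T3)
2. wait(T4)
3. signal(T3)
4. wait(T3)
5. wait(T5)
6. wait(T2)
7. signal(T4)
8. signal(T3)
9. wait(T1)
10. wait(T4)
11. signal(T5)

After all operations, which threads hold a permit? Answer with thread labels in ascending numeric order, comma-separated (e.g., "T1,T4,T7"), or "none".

Step 1: wait(T3) -> count=0 queue=[] holders={T3}
Step 2: wait(T4) -> count=0 queue=[T4] holders={T3}
Step 3: signal(T3) -> count=0 queue=[] holders={T4}
Step 4: wait(T3) -> count=0 queue=[T3] holders={T4}
Step 5: wait(T5) -> count=0 queue=[T3,T5] holders={T4}
Step 6: wait(T2) -> count=0 queue=[T3,T5,T2] holders={T4}
Step 7: signal(T4) -> count=0 queue=[T5,T2] holders={T3}
Step 8: signal(T3) -> count=0 queue=[T2] holders={T5}
Step 9: wait(T1) -> count=0 queue=[T2,T1] holders={T5}
Step 10: wait(T4) -> count=0 queue=[T2,T1,T4] holders={T5}
Step 11: signal(T5) -> count=0 queue=[T1,T4] holders={T2}
Final holders: T2

Answer: T2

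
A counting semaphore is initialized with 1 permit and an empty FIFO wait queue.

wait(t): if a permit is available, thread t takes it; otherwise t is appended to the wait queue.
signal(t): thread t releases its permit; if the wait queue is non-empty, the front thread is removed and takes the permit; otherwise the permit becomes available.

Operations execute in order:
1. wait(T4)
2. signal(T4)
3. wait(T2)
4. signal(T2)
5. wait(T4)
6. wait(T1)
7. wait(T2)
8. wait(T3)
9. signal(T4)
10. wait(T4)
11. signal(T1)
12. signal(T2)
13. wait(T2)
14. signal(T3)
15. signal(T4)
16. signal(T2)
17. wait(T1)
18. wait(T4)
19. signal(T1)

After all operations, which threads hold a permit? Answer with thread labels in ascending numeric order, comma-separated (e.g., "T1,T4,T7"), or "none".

Answer: T4

Derivation:
Step 1: wait(T4) -> count=0 queue=[] holders={T4}
Step 2: signal(T4) -> count=1 queue=[] holders={none}
Step 3: wait(T2) -> count=0 queue=[] holders={T2}
Step 4: signal(T2) -> count=1 queue=[] holders={none}
Step 5: wait(T4) -> count=0 queue=[] holders={T4}
Step 6: wait(T1) -> count=0 queue=[T1] holders={T4}
Step 7: wait(T2) -> count=0 queue=[T1,T2] holders={T4}
Step 8: wait(T3) -> count=0 queue=[T1,T2,T3] holders={T4}
Step 9: signal(T4) -> count=0 queue=[T2,T3] holders={T1}
Step 10: wait(T4) -> count=0 queue=[T2,T3,T4] holders={T1}
Step 11: signal(T1) -> count=0 queue=[T3,T4] holders={T2}
Step 12: signal(T2) -> count=0 queue=[T4] holders={T3}
Step 13: wait(T2) -> count=0 queue=[T4,T2] holders={T3}
Step 14: signal(T3) -> count=0 queue=[T2] holders={T4}
Step 15: signal(T4) -> count=0 queue=[] holders={T2}
Step 16: signal(T2) -> count=1 queue=[] holders={none}
Step 17: wait(T1) -> count=0 queue=[] holders={T1}
Step 18: wait(T4) -> count=0 queue=[T4] holders={T1}
Step 19: signal(T1) -> count=0 queue=[] holders={T4}
Final holders: T4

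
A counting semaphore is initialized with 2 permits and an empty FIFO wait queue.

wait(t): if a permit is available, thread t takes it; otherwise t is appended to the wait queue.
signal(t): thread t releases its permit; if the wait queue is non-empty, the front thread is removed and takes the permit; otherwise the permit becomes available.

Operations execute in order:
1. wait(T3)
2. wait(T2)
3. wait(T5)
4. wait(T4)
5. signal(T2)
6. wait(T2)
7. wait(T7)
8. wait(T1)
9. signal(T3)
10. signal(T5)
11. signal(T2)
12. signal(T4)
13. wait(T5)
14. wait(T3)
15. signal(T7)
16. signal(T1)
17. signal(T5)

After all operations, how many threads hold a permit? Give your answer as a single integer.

Answer: 1

Derivation:
Step 1: wait(T3) -> count=1 queue=[] holders={T3}
Step 2: wait(T2) -> count=0 queue=[] holders={T2,T3}
Step 3: wait(T5) -> count=0 queue=[T5] holders={T2,T3}
Step 4: wait(T4) -> count=0 queue=[T5,T4] holders={T2,T3}
Step 5: signal(T2) -> count=0 queue=[T4] holders={T3,T5}
Step 6: wait(T2) -> count=0 queue=[T4,T2] holders={T3,T5}
Step 7: wait(T7) -> count=0 queue=[T4,T2,T7] holders={T3,T5}
Step 8: wait(T1) -> count=0 queue=[T4,T2,T7,T1] holders={T3,T5}
Step 9: signal(T3) -> count=0 queue=[T2,T7,T1] holders={T4,T5}
Step 10: signal(T5) -> count=0 queue=[T7,T1] holders={T2,T4}
Step 11: signal(T2) -> count=0 queue=[T1] holders={T4,T7}
Step 12: signal(T4) -> count=0 queue=[] holders={T1,T7}
Step 13: wait(T5) -> count=0 queue=[T5] holders={T1,T7}
Step 14: wait(T3) -> count=0 queue=[T5,T3] holders={T1,T7}
Step 15: signal(T7) -> count=0 queue=[T3] holders={T1,T5}
Step 16: signal(T1) -> count=0 queue=[] holders={T3,T5}
Step 17: signal(T5) -> count=1 queue=[] holders={T3}
Final holders: {T3} -> 1 thread(s)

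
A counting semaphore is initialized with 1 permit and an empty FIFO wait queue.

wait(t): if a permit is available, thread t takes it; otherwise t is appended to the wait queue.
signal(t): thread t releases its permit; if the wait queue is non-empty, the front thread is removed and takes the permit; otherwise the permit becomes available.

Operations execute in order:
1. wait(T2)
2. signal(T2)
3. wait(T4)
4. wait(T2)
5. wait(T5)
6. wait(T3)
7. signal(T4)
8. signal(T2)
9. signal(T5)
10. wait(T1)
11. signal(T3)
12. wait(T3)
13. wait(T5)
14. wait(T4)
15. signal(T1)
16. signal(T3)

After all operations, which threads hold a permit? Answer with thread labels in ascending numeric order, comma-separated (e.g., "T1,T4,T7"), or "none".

Answer: T5

Derivation:
Step 1: wait(T2) -> count=0 queue=[] holders={T2}
Step 2: signal(T2) -> count=1 queue=[] holders={none}
Step 3: wait(T4) -> count=0 queue=[] holders={T4}
Step 4: wait(T2) -> count=0 queue=[T2] holders={T4}
Step 5: wait(T5) -> count=0 queue=[T2,T5] holders={T4}
Step 6: wait(T3) -> count=0 queue=[T2,T5,T3] holders={T4}
Step 7: signal(T4) -> count=0 queue=[T5,T3] holders={T2}
Step 8: signal(T2) -> count=0 queue=[T3] holders={T5}
Step 9: signal(T5) -> count=0 queue=[] holders={T3}
Step 10: wait(T1) -> count=0 queue=[T1] holders={T3}
Step 11: signal(T3) -> count=0 queue=[] holders={T1}
Step 12: wait(T3) -> count=0 queue=[T3] holders={T1}
Step 13: wait(T5) -> count=0 queue=[T3,T5] holders={T1}
Step 14: wait(T4) -> count=0 queue=[T3,T5,T4] holders={T1}
Step 15: signal(T1) -> count=0 queue=[T5,T4] holders={T3}
Step 16: signal(T3) -> count=0 queue=[T4] holders={T5}
Final holders: T5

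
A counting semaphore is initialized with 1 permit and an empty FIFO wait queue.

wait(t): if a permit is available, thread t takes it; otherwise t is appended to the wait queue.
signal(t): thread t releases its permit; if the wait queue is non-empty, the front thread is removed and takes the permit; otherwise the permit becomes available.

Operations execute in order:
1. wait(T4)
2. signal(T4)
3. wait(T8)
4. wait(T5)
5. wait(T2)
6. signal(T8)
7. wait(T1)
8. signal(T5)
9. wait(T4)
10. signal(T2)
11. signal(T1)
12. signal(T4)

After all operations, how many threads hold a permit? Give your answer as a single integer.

Answer: 0

Derivation:
Step 1: wait(T4) -> count=0 queue=[] holders={T4}
Step 2: signal(T4) -> count=1 queue=[] holders={none}
Step 3: wait(T8) -> count=0 queue=[] holders={T8}
Step 4: wait(T5) -> count=0 queue=[T5] holders={T8}
Step 5: wait(T2) -> count=0 queue=[T5,T2] holders={T8}
Step 6: signal(T8) -> count=0 queue=[T2] holders={T5}
Step 7: wait(T1) -> count=0 queue=[T2,T1] holders={T5}
Step 8: signal(T5) -> count=0 queue=[T1] holders={T2}
Step 9: wait(T4) -> count=0 queue=[T1,T4] holders={T2}
Step 10: signal(T2) -> count=0 queue=[T4] holders={T1}
Step 11: signal(T1) -> count=0 queue=[] holders={T4}
Step 12: signal(T4) -> count=1 queue=[] holders={none}
Final holders: {none} -> 0 thread(s)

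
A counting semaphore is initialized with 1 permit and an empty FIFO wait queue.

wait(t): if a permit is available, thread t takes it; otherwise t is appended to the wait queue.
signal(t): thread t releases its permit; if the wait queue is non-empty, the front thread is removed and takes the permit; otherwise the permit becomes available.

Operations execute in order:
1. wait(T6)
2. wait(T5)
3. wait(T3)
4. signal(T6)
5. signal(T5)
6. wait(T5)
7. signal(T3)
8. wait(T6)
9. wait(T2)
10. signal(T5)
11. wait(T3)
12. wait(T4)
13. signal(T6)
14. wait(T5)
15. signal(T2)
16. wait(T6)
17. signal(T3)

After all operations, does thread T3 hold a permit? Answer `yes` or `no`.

Answer: no

Derivation:
Step 1: wait(T6) -> count=0 queue=[] holders={T6}
Step 2: wait(T5) -> count=0 queue=[T5] holders={T6}
Step 3: wait(T3) -> count=0 queue=[T5,T3] holders={T6}
Step 4: signal(T6) -> count=0 queue=[T3] holders={T5}
Step 5: signal(T5) -> count=0 queue=[] holders={T3}
Step 6: wait(T5) -> count=0 queue=[T5] holders={T3}
Step 7: signal(T3) -> count=0 queue=[] holders={T5}
Step 8: wait(T6) -> count=0 queue=[T6] holders={T5}
Step 9: wait(T2) -> count=0 queue=[T6,T2] holders={T5}
Step 10: signal(T5) -> count=0 queue=[T2] holders={T6}
Step 11: wait(T3) -> count=0 queue=[T2,T3] holders={T6}
Step 12: wait(T4) -> count=0 queue=[T2,T3,T4] holders={T6}
Step 13: signal(T6) -> count=0 queue=[T3,T4] holders={T2}
Step 14: wait(T5) -> count=0 queue=[T3,T4,T5] holders={T2}
Step 15: signal(T2) -> count=0 queue=[T4,T5] holders={T3}
Step 16: wait(T6) -> count=0 queue=[T4,T5,T6] holders={T3}
Step 17: signal(T3) -> count=0 queue=[T5,T6] holders={T4}
Final holders: {T4} -> T3 not in holders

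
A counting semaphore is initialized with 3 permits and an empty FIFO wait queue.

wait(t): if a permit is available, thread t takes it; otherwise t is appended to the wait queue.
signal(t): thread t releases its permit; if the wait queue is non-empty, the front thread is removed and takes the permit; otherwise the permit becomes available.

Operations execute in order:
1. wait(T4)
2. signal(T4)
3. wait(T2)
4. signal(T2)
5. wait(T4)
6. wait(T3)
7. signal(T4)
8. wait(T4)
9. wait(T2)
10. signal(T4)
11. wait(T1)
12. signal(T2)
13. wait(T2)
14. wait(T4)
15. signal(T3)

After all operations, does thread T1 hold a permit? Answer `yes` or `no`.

Step 1: wait(T4) -> count=2 queue=[] holders={T4}
Step 2: signal(T4) -> count=3 queue=[] holders={none}
Step 3: wait(T2) -> count=2 queue=[] holders={T2}
Step 4: signal(T2) -> count=3 queue=[] holders={none}
Step 5: wait(T4) -> count=2 queue=[] holders={T4}
Step 6: wait(T3) -> count=1 queue=[] holders={T3,T4}
Step 7: signal(T4) -> count=2 queue=[] holders={T3}
Step 8: wait(T4) -> count=1 queue=[] holders={T3,T4}
Step 9: wait(T2) -> count=0 queue=[] holders={T2,T3,T4}
Step 10: signal(T4) -> count=1 queue=[] holders={T2,T3}
Step 11: wait(T1) -> count=0 queue=[] holders={T1,T2,T3}
Step 12: signal(T2) -> count=1 queue=[] holders={T1,T3}
Step 13: wait(T2) -> count=0 queue=[] holders={T1,T2,T3}
Step 14: wait(T4) -> count=0 queue=[T4] holders={T1,T2,T3}
Step 15: signal(T3) -> count=0 queue=[] holders={T1,T2,T4}
Final holders: {T1,T2,T4} -> T1 in holders

Answer: yes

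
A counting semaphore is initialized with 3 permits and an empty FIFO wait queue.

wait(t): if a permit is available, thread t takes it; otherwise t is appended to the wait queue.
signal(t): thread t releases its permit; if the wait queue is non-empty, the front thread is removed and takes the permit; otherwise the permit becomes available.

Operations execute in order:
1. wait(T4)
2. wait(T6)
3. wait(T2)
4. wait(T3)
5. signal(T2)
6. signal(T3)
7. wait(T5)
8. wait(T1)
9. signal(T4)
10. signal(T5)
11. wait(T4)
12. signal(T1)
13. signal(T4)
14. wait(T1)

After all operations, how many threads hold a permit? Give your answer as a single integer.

Answer: 2

Derivation:
Step 1: wait(T4) -> count=2 queue=[] holders={T4}
Step 2: wait(T6) -> count=1 queue=[] holders={T4,T6}
Step 3: wait(T2) -> count=0 queue=[] holders={T2,T4,T6}
Step 4: wait(T3) -> count=0 queue=[T3] holders={T2,T4,T6}
Step 5: signal(T2) -> count=0 queue=[] holders={T3,T4,T6}
Step 6: signal(T3) -> count=1 queue=[] holders={T4,T6}
Step 7: wait(T5) -> count=0 queue=[] holders={T4,T5,T6}
Step 8: wait(T1) -> count=0 queue=[T1] holders={T4,T5,T6}
Step 9: signal(T4) -> count=0 queue=[] holders={T1,T5,T6}
Step 10: signal(T5) -> count=1 queue=[] holders={T1,T6}
Step 11: wait(T4) -> count=0 queue=[] holders={T1,T4,T6}
Step 12: signal(T1) -> count=1 queue=[] holders={T4,T6}
Step 13: signal(T4) -> count=2 queue=[] holders={T6}
Step 14: wait(T1) -> count=1 queue=[] holders={T1,T6}
Final holders: {T1,T6} -> 2 thread(s)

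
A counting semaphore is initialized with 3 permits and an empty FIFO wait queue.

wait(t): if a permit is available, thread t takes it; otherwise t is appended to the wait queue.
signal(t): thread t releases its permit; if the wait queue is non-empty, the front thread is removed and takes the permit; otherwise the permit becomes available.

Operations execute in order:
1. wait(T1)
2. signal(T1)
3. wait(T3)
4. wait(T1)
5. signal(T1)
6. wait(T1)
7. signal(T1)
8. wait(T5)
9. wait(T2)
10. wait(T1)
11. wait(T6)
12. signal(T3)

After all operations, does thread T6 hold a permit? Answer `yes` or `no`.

Step 1: wait(T1) -> count=2 queue=[] holders={T1}
Step 2: signal(T1) -> count=3 queue=[] holders={none}
Step 3: wait(T3) -> count=2 queue=[] holders={T3}
Step 4: wait(T1) -> count=1 queue=[] holders={T1,T3}
Step 5: signal(T1) -> count=2 queue=[] holders={T3}
Step 6: wait(T1) -> count=1 queue=[] holders={T1,T3}
Step 7: signal(T1) -> count=2 queue=[] holders={T3}
Step 8: wait(T5) -> count=1 queue=[] holders={T3,T5}
Step 9: wait(T2) -> count=0 queue=[] holders={T2,T3,T5}
Step 10: wait(T1) -> count=0 queue=[T1] holders={T2,T3,T5}
Step 11: wait(T6) -> count=0 queue=[T1,T6] holders={T2,T3,T5}
Step 12: signal(T3) -> count=0 queue=[T6] holders={T1,T2,T5}
Final holders: {T1,T2,T5} -> T6 not in holders

Answer: no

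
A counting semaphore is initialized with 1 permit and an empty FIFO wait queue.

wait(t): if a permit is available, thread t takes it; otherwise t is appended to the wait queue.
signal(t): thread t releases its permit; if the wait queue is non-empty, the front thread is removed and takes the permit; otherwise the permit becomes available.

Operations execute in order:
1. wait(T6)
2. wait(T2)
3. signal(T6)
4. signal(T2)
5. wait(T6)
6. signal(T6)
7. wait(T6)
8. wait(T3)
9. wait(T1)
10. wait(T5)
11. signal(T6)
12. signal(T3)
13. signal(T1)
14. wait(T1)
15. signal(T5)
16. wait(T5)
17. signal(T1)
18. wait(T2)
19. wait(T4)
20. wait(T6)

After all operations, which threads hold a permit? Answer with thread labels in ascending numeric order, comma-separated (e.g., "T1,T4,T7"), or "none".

Answer: T5

Derivation:
Step 1: wait(T6) -> count=0 queue=[] holders={T6}
Step 2: wait(T2) -> count=0 queue=[T2] holders={T6}
Step 3: signal(T6) -> count=0 queue=[] holders={T2}
Step 4: signal(T2) -> count=1 queue=[] holders={none}
Step 5: wait(T6) -> count=0 queue=[] holders={T6}
Step 6: signal(T6) -> count=1 queue=[] holders={none}
Step 7: wait(T6) -> count=0 queue=[] holders={T6}
Step 8: wait(T3) -> count=0 queue=[T3] holders={T6}
Step 9: wait(T1) -> count=0 queue=[T3,T1] holders={T6}
Step 10: wait(T5) -> count=0 queue=[T3,T1,T5] holders={T6}
Step 11: signal(T6) -> count=0 queue=[T1,T5] holders={T3}
Step 12: signal(T3) -> count=0 queue=[T5] holders={T1}
Step 13: signal(T1) -> count=0 queue=[] holders={T5}
Step 14: wait(T1) -> count=0 queue=[T1] holders={T5}
Step 15: signal(T5) -> count=0 queue=[] holders={T1}
Step 16: wait(T5) -> count=0 queue=[T5] holders={T1}
Step 17: signal(T1) -> count=0 queue=[] holders={T5}
Step 18: wait(T2) -> count=0 queue=[T2] holders={T5}
Step 19: wait(T4) -> count=0 queue=[T2,T4] holders={T5}
Step 20: wait(T6) -> count=0 queue=[T2,T4,T6] holders={T5}
Final holders: T5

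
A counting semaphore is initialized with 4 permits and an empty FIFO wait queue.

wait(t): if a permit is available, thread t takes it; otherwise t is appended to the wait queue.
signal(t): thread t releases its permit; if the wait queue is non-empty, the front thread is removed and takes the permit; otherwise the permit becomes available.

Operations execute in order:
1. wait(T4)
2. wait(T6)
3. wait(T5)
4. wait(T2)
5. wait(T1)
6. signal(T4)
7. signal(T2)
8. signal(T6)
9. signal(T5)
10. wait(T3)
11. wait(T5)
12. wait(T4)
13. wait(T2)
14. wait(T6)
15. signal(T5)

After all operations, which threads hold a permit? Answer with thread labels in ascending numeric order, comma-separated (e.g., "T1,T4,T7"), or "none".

Step 1: wait(T4) -> count=3 queue=[] holders={T4}
Step 2: wait(T6) -> count=2 queue=[] holders={T4,T6}
Step 3: wait(T5) -> count=1 queue=[] holders={T4,T5,T6}
Step 4: wait(T2) -> count=0 queue=[] holders={T2,T4,T5,T6}
Step 5: wait(T1) -> count=0 queue=[T1] holders={T2,T4,T5,T6}
Step 6: signal(T4) -> count=0 queue=[] holders={T1,T2,T5,T6}
Step 7: signal(T2) -> count=1 queue=[] holders={T1,T5,T6}
Step 8: signal(T6) -> count=2 queue=[] holders={T1,T5}
Step 9: signal(T5) -> count=3 queue=[] holders={T1}
Step 10: wait(T3) -> count=2 queue=[] holders={T1,T3}
Step 11: wait(T5) -> count=1 queue=[] holders={T1,T3,T5}
Step 12: wait(T4) -> count=0 queue=[] holders={T1,T3,T4,T5}
Step 13: wait(T2) -> count=0 queue=[T2] holders={T1,T3,T4,T5}
Step 14: wait(T6) -> count=0 queue=[T2,T6] holders={T1,T3,T4,T5}
Step 15: signal(T5) -> count=0 queue=[T6] holders={T1,T2,T3,T4}
Final holders: T1,T2,T3,T4

Answer: T1,T2,T3,T4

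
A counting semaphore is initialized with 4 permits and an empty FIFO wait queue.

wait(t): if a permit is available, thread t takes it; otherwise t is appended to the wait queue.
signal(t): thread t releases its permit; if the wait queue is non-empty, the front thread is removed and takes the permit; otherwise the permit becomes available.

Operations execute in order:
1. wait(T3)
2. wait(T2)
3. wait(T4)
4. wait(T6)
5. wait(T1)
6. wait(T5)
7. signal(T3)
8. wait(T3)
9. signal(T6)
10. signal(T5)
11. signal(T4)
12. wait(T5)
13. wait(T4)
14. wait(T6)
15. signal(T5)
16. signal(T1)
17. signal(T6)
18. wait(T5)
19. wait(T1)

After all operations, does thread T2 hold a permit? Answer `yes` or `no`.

Step 1: wait(T3) -> count=3 queue=[] holders={T3}
Step 2: wait(T2) -> count=2 queue=[] holders={T2,T3}
Step 3: wait(T4) -> count=1 queue=[] holders={T2,T3,T4}
Step 4: wait(T6) -> count=0 queue=[] holders={T2,T3,T4,T6}
Step 5: wait(T1) -> count=0 queue=[T1] holders={T2,T3,T4,T6}
Step 6: wait(T5) -> count=0 queue=[T1,T5] holders={T2,T3,T4,T6}
Step 7: signal(T3) -> count=0 queue=[T5] holders={T1,T2,T4,T6}
Step 8: wait(T3) -> count=0 queue=[T5,T3] holders={T1,T2,T4,T6}
Step 9: signal(T6) -> count=0 queue=[T3] holders={T1,T2,T4,T5}
Step 10: signal(T5) -> count=0 queue=[] holders={T1,T2,T3,T4}
Step 11: signal(T4) -> count=1 queue=[] holders={T1,T2,T3}
Step 12: wait(T5) -> count=0 queue=[] holders={T1,T2,T3,T5}
Step 13: wait(T4) -> count=0 queue=[T4] holders={T1,T2,T3,T5}
Step 14: wait(T6) -> count=0 queue=[T4,T6] holders={T1,T2,T3,T5}
Step 15: signal(T5) -> count=0 queue=[T6] holders={T1,T2,T3,T4}
Step 16: signal(T1) -> count=0 queue=[] holders={T2,T3,T4,T6}
Step 17: signal(T6) -> count=1 queue=[] holders={T2,T3,T4}
Step 18: wait(T5) -> count=0 queue=[] holders={T2,T3,T4,T5}
Step 19: wait(T1) -> count=0 queue=[T1] holders={T2,T3,T4,T5}
Final holders: {T2,T3,T4,T5} -> T2 in holders

Answer: yes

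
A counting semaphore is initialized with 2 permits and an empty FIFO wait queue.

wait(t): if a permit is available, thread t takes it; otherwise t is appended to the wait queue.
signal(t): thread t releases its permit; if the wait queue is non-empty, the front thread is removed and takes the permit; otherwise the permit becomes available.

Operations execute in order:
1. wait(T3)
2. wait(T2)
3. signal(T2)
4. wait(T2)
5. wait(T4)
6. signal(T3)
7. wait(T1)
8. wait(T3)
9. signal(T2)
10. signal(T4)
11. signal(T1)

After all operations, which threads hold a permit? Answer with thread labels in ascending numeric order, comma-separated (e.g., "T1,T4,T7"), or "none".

Step 1: wait(T3) -> count=1 queue=[] holders={T3}
Step 2: wait(T2) -> count=0 queue=[] holders={T2,T3}
Step 3: signal(T2) -> count=1 queue=[] holders={T3}
Step 4: wait(T2) -> count=0 queue=[] holders={T2,T3}
Step 5: wait(T4) -> count=0 queue=[T4] holders={T2,T3}
Step 6: signal(T3) -> count=0 queue=[] holders={T2,T4}
Step 7: wait(T1) -> count=0 queue=[T1] holders={T2,T4}
Step 8: wait(T3) -> count=0 queue=[T1,T3] holders={T2,T4}
Step 9: signal(T2) -> count=0 queue=[T3] holders={T1,T4}
Step 10: signal(T4) -> count=0 queue=[] holders={T1,T3}
Step 11: signal(T1) -> count=1 queue=[] holders={T3}
Final holders: T3

Answer: T3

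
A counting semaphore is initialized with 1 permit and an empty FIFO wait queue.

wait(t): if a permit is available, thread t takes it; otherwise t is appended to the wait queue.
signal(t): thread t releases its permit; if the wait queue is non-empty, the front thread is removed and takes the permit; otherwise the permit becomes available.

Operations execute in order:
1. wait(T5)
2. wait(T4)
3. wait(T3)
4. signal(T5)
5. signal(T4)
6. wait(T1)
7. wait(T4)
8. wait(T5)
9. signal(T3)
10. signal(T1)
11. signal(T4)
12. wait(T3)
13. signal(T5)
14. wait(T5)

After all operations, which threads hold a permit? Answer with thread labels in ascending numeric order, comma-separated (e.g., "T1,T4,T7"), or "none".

Step 1: wait(T5) -> count=0 queue=[] holders={T5}
Step 2: wait(T4) -> count=0 queue=[T4] holders={T5}
Step 3: wait(T3) -> count=0 queue=[T4,T3] holders={T5}
Step 4: signal(T5) -> count=0 queue=[T3] holders={T4}
Step 5: signal(T4) -> count=0 queue=[] holders={T3}
Step 6: wait(T1) -> count=0 queue=[T1] holders={T3}
Step 7: wait(T4) -> count=0 queue=[T1,T4] holders={T3}
Step 8: wait(T5) -> count=0 queue=[T1,T4,T5] holders={T3}
Step 9: signal(T3) -> count=0 queue=[T4,T5] holders={T1}
Step 10: signal(T1) -> count=0 queue=[T5] holders={T4}
Step 11: signal(T4) -> count=0 queue=[] holders={T5}
Step 12: wait(T3) -> count=0 queue=[T3] holders={T5}
Step 13: signal(T5) -> count=0 queue=[] holders={T3}
Step 14: wait(T5) -> count=0 queue=[T5] holders={T3}
Final holders: T3

Answer: T3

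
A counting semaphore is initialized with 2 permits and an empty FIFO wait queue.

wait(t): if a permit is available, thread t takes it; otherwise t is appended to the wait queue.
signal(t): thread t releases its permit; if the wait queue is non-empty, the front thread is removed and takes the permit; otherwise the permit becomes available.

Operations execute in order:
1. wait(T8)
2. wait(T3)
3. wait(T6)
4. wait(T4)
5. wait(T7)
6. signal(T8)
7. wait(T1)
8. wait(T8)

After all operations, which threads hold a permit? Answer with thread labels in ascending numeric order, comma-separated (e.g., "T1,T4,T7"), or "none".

Step 1: wait(T8) -> count=1 queue=[] holders={T8}
Step 2: wait(T3) -> count=0 queue=[] holders={T3,T8}
Step 3: wait(T6) -> count=0 queue=[T6] holders={T3,T8}
Step 4: wait(T4) -> count=0 queue=[T6,T4] holders={T3,T8}
Step 5: wait(T7) -> count=0 queue=[T6,T4,T7] holders={T3,T8}
Step 6: signal(T8) -> count=0 queue=[T4,T7] holders={T3,T6}
Step 7: wait(T1) -> count=0 queue=[T4,T7,T1] holders={T3,T6}
Step 8: wait(T8) -> count=0 queue=[T4,T7,T1,T8] holders={T3,T6}
Final holders: T3,T6

Answer: T3,T6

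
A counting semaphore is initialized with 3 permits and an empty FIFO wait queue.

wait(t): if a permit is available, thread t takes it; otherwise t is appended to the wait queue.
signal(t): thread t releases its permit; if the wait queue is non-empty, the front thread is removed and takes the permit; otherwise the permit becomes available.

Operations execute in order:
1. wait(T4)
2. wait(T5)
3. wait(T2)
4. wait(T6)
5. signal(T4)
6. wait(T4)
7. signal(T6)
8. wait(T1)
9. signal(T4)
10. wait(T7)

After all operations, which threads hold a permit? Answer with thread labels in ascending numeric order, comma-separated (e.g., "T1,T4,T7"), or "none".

Answer: T1,T2,T5

Derivation:
Step 1: wait(T4) -> count=2 queue=[] holders={T4}
Step 2: wait(T5) -> count=1 queue=[] holders={T4,T5}
Step 3: wait(T2) -> count=0 queue=[] holders={T2,T4,T5}
Step 4: wait(T6) -> count=0 queue=[T6] holders={T2,T4,T5}
Step 5: signal(T4) -> count=0 queue=[] holders={T2,T5,T6}
Step 6: wait(T4) -> count=0 queue=[T4] holders={T2,T5,T6}
Step 7: signal(T6) -> count=0 queue=[] holders={T2,T4,T5}
Step 8: wait(T1) -> count=0 queue=[T1] holders={T2,T4,T5}
Step 9: signal(T4) -> count=0 queue=[] holders={T1,T2,T5}
Step 10: wait(T7) -> count=0 queue=[T7] holders={T1,T2,T5}
Final holders: T1,T2,T5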